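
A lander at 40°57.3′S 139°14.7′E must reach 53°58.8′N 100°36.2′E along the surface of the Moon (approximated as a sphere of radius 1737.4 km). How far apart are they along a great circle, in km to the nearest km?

3049 km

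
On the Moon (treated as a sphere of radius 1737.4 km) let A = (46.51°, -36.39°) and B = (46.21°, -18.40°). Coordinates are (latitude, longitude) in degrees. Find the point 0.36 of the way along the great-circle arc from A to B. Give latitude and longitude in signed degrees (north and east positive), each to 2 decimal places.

46.73°, -29.90°

Central angle δ = 0.2163 rad. Interpolating on the sphere with fraction f = 0.36:
P = [sin((1−f)δ)·A + sin(fδ)·B] / sin δ = 0.6430·A + 0.3625·B in Cartesian coordinates,
giving P = (0.5942, -0.3417, 0.7281), i.e. latitude 46.73°, longitude -29.90°.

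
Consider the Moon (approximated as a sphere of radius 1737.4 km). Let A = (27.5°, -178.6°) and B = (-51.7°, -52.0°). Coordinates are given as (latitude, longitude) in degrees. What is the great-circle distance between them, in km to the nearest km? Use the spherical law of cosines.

In radians: φ₁ = 0.4800, φ₂ = -0.9023, Δλ = 126.600° = 2.2096 rad.
cos c = sin φ₁ sin φ₂ + cos φ₁ cos φ₂ cos Δλ = (0.4617)(-0.7848) + (0.8870)(0.6198)(-0.5962) = -0.69014,
so c = arccos(-0.69014) = 2.33248 rad.
Distance = R·c = 1737.4 × 2.3325 ≈ 4052 km.

4052 km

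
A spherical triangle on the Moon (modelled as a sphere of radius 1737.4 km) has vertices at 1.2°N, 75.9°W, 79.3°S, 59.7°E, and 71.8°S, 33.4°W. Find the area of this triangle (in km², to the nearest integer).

Side lengths (central angles): a = 0.3755, b = 1.3589, c = 1.7246 rad; semiperimeter s = 1.7295.
By l'Huilier's theorem, tan(E/4) = √[tan(s/2) tan((s−a)/2) tan((s−b)/2) tan((s−c)/2)], giving spherical excess E = 0.0832 rad.
Area = E·R² = 0.0832 × (1737.4)² ≈ 251082 km².

251082 km²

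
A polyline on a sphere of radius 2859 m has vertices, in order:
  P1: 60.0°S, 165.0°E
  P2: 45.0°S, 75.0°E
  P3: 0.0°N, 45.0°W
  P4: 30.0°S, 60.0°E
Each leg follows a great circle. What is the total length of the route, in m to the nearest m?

13268 m

Leg P1→P2: central angle 0.9117 rad, distance 2606.7 m.
Leg P2→P3: central angle 1.9322 rad, distance 5524.1 m.
Leg P3→P4: central angle 1.7969 rad, distance 5137.2 m.
Total: 2606.7 + 5524.1 + 5137.2 ≈ 13268 m.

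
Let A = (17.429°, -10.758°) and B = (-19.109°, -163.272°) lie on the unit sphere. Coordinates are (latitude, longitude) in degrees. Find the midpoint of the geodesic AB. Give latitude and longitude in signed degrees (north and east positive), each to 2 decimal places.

The central angle between A and B is δ = 2.6856 rad.
With f = 0.5, the slerp weights are sin((1−f)δ)/sin δ = 2.2120 and sin(fδ)/sin δ = 2.2120.
Weighted sum of the unit vectors: (2.2120)·(0.9373,-0.1781,0.2995) + (2.2120)·(-0.9049,-0.2720,-0.3274) = (0.0717, -0.9955, -0.0616).
Converting back: φ = atan2(z, √(x²+y²)) = -3.53°, λ = atan2(y, x) = -85.88°.

-3.53°, -85.88°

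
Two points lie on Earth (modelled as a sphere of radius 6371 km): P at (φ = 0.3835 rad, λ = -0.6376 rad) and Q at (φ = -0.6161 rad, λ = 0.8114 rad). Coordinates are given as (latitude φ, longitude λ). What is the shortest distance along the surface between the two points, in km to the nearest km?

10801 km

Let φ₁ = 0.3835 rad, φ₂ = -0.6161 rad, and Δλ = 1.4490 rad.
Haversine: a = sin²(Δφ/2) + cos φ₁ cos φ₂ sin²(Δλ/2) = 0.2297 + (0.9274)(0.8161)(0.4393) = 0.56213.
Central angle c = 2·arcsin(√a) = 1.69538 rad.
Distance = R·c = 6371 × 1.6954 ≈ 10801 km.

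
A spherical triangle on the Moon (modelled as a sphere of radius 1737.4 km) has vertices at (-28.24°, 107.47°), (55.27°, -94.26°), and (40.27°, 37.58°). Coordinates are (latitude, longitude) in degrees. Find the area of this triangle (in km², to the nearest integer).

Side lengths (central angles): a = 1.3271, b = 1.6456, c = 2.5965 rad; semiperimeter s = 2.7846.
By l'Huilier's theorem, tan(E/4) = √[tan(s/2) tan((s−a)/2) tan((s−b)/2) tan((s−c)/2)], giving spherical excess E = 2.0011 rad.
Area = E·R² = 2.0011 × (1737.4)² ≈ 6040549 km².

6040549 km²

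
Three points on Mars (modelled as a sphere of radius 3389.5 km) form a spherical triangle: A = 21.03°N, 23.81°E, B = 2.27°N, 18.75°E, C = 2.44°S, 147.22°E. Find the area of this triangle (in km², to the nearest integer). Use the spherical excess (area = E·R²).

Side lengths (central angles): a = 2.2430, b = 2.1279, c = 0.3385 rad; semiperimeter s = 2.3548.
By l'Huilier's theorem, tan(E/4) = √[tan(s/2) tan((s−a)/2) tan((s−b)/2) tan((s−c)/2)], giving spherical excess E = 0.6189 rad.
Area = E·R² = 0.6189 × (3389.5)² ≈ 7110883 km².

7110883 km²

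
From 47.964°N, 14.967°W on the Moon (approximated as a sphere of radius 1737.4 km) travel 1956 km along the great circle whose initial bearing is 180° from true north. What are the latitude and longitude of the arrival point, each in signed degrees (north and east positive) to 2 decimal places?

Angular distance δ = d/R = 1956/1737.4 = 1.12582 rad; initial bearing θ = 3.1416 rad.
sin φ₂ = sin φ₁ cos δ + cos φ₁ sin δ cos θ = (0.7427)(0.4304) + (0.6696)(0.9026)(-1.0000) = -0.2847, so φ₂ = -16.54°.
Δλ = atan2(sin θ sin δ cos φ₁, cos δ − sin φ₁ sin φ₂) = atan2(0.0000, 0.6419) = 0.000°.
λ₂ = -14.967° + 0.000° = -14.97°.

-16.54°, -14.97°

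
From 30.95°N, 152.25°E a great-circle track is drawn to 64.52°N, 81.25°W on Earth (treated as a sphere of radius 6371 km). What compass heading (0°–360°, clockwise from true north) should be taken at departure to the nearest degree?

21°

With φ₁ = 0.5402, φ₂ = 1.1261, Δλ = 2.2078 rad, the forward-azimuth formula gives
θ = atan2( sin Δλ cos φ₂ , cos φ₁ sin φ₂ − sin φ₁ cos φ₂ cos Δλ ) = atan2(0.3458, 0.9058) = 20.90°.
So the initial bearing is 21°.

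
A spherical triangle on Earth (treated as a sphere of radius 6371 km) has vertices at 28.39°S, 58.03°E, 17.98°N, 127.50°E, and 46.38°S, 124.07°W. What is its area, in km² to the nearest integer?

88515498 km²

Side lengths (central angles): a = 2.0163, b = 1.8362, c = 1.4236 rad; semiperimeter s = 2.6380.
By l'Huilier's theorem, tan(E/4) = √[tan(s/2) tan((s−a)/2) tan((s−b)/2) tan((s−c)/2)], giving spherical excess E = 2.1807 rad.
Area = E·R² = 2.1807 × (6371)² ≈ 88515498 km².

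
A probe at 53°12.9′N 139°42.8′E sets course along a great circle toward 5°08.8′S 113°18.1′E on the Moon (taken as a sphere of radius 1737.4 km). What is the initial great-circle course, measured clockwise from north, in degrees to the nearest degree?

210°

Δλ = -26.412° = -0.4610 rad.
y = sin Δλ · cos φ₂ = (-0.4448)(0.9960) = -0.4430
x = cos φ₁ sin φ₂ − sin φ₁ cos φ₂ cos Δλ = (0.5988)(-0.0897) − (0.8009)(0.9960)(0.8956) = -0.7681
θ = atan2(y, x) = -150.03°; adding 360° gives 210°.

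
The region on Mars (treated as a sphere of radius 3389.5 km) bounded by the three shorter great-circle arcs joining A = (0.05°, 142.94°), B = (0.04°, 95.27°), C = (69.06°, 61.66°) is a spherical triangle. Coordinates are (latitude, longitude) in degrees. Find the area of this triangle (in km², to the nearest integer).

Side lengths (central angles): a = 1.2679, b = 1.5158, c = 0.8320 rad; semiperimeter s = 1.8078.
By l'Huilier's theorem, tan(E/4) = √[tan(s/2) tan((s−a)/2) tan((s−b)/2) tan((s−c)/2)], giving spherical excess E = 0.6566 rad.
Area = E·R² = 0.6566 × (3389.5)² ≈ 7543827 km².

7543827 km²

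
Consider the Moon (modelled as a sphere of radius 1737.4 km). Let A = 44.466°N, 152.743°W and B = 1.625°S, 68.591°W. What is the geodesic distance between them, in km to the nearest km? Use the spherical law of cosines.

With latitudes φ₁ = 44.466°, φ₂ = -1.625° and longitude difference Δλ = 84.152°:
cos c = sin φ₁ sin φ₂ + cos φ₁ cos φ₂ cos Δλ = (0.7005)(-0.0284) + (0.7137)(0.9996)(0.1019) = 0.05282,
so c = arccos(0.05282) = 1.51795 rad.
Distance = R·c = 1737.4 × 1.5179 ≈ 2637 km.

2637 km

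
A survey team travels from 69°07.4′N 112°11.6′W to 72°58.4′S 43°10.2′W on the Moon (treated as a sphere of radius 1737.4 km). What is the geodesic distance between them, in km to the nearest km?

4514 km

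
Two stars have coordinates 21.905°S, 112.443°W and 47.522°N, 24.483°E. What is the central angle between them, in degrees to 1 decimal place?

In radians: φ₁ = -0.3823, φ₂ = 0.8294, Δλ = 136.926° = 2.3898 rad.
Haversine: a = sin²(Δφ/2) + cos φ₁ cos φ₂ sin²(Δλ/2) = 0.3243 + (0.9278)(0.6753)(0.8652) = 0.86642.
Central angle c = 2·arcsin(√a) = 2.39327 rad.
So the angular separation is 137.1°.

137.1°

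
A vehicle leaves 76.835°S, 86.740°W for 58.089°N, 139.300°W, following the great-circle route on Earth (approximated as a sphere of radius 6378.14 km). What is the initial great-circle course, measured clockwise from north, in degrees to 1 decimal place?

Δλ = -52.560° = -0.9173 rad.
y = sin Δλ · cos φ₂ = (-0.7940)(0.5286) = -0.4197
x = cos φ₁ sin φ₂ − sin φ₁ cos φ₂ cos Δλ = (0.2278)(0.8489) − (-0.9737)(0.5286)(0.6079) = 0.5062
θ = atan2(y, x) = -39.66°; adding 360° gives 320.3°.

320.3°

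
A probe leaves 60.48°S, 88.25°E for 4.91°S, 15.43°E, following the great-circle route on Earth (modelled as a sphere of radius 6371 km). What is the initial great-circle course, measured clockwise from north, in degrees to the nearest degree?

With φ₁ = -1.0556, φ₂ = -0.0857, Δλ = -1.2709 rad, the forward-azimuth formula gives
θ = atan2( sin Δλ cos φ₂ , cos φ₁ sin φ₂ − sin φ₁ cos φ₂ cos Δλ ) = atan2(-0.9519, 0.2139) = -77.33°.
Adding 360° brings this into [0°, 360°): 283°.

283°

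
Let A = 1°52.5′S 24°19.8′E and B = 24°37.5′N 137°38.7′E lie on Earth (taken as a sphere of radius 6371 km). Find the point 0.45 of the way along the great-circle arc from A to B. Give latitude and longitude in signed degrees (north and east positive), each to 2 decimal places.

18.35°, 71.22°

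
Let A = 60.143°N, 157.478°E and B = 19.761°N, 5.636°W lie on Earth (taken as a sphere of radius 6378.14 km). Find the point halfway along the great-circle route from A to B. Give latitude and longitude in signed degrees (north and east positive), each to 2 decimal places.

The central angle between A and B is δ = 1.7265 rad.
With f = 0.5, the slerp weights are sin((1−f)δ)/sin δ = 0.7693 and sin(fδ)/sin δ = 0.7693.
Weighted sum of the unit vectors: (0.7693)·(-0.4599,0.1907,0.8673) + (0.7693)·(0.9366,-0.0924,0.3381) = (0.3667, 0.0756, 0.9273).
Converting back: φ = atan2(z, √(x²+y²)) = 68.01°, λ = atan2(y, x) = 11.65°.

68.01°, 11.65°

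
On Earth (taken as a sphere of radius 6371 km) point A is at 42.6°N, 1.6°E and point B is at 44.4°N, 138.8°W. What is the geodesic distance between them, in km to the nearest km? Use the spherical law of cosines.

9572 km

With latitudes φ₁ = 42.600°, φ₂ = 44.400° and longitude difference Δλ = -140.400°:
cos c = sin φ₁ sin φ₂ + cos φ₁ cos φ₂ cos Δλ = (0.6769)(0.6997) + (0.7361)(0.7145)(-0.7705) = 0.06836,
so c = arccos(0.06836) = 1.50239 rad.
Distance = R·c = 6371 × 1.5024 ≈ 9572 km.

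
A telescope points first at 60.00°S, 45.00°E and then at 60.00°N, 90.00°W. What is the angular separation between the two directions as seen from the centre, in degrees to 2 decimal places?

Let φ₁ = -1.0472 rad, φ₂ = 1.0472 rad, and Δλ = -2.3562 rad.
cos c = sin φ₁ sin φ₂ + cos φ₁ cos φ₂ cos Δλ = (-0.8660)(0.8660) + (0.5000)(0.5000)(-0.7071) = -0.92678,
so c = arccos(-0.92678) = 2.75653 rad.
So the angular separation is 157.94°.

157.94°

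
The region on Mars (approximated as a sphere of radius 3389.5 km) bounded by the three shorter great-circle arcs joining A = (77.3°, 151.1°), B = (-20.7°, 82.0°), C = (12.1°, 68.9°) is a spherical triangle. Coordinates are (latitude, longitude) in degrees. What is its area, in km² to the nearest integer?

4061792 km²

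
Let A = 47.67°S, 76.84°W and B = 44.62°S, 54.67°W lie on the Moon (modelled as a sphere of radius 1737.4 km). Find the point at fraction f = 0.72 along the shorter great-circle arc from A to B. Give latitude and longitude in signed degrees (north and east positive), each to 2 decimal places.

-45.90°, -60.61°

The central angle between A and B is δ = 0.2723 rad.
With f = 0.72, the slerp weights are sin((1−f)δ)/sin δ = 0.2832 and sin(fδ)/sin δ = 0.7243.
Weighted sum of the unit vectors: (0.2832)·(0.1533,-0.6557,-0.7393) + (0.7243)·(0.4116,-0.5807,-0.7024) = (0.3416, -0.6063, -0.7181).
Converting back: φ = atan2(z, √(x²+y²)) = -45.90°, λ = atan2(y, x) = -60.61°.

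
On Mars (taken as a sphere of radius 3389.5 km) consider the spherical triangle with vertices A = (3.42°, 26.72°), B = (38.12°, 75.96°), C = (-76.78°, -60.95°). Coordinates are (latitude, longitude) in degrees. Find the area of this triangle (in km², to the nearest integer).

Side lengths (central angles): a = 2.3925, b = 1.6196, c = 0.9890 rad; semiperimeter s = 2.5006.
By l'Huilier's theorem, tan(E/4) = √[tan(s/2) tan((s−a)/2) tan((s−b)/2) tan((s−c)/2)], giving spherical excess E = 1.0510 rad.
Area = E·R² = 1.0510 × (3389.5)² ≈ 12074759 km².

12074759 km²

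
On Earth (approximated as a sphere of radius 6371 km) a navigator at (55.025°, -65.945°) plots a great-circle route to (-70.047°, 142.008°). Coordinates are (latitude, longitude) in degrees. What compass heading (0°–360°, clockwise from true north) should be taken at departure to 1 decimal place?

Δλ = -152.047° = -2.6537 rad.
y = sin Δλ · cos φ₂ = (-0.4687)(0.3412) = -0.1600
x = cos φ₁ sin φ₂ − sin φ₁ cos φ₂ cos Δλ = (0.5732)(-0.9400) − (0.8194)(0.3412)(-0.8833) = -0.2918
θ = atan2(y, x) = -151.27°; adding 360° gives 208.7°.

208.7°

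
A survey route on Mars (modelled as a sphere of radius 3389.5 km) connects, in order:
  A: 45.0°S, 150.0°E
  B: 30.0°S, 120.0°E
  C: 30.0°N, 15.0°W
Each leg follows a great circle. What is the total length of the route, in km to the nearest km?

10008 km

Leg A→B: central angle 0.4867 rad, distance 1649.7 km.
Leg B→C: central angle 2.4660 rad, distance 8358.5 km.
Total: 1649.7 + 8358.5 ≈ 10008 km.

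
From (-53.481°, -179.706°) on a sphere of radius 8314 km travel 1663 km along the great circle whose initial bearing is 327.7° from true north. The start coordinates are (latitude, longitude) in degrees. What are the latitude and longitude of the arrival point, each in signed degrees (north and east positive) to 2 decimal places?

Angular distance δ = d/R = 1663/8314 = 0.20002 rad; initial bearing θ = 5.7194 rad.
sin φ₂ = sin φ₁ cos δ + cos φ₁ sin δ cos θ = (-0.8037)(0.9801) + (0.5951)(0.1987)(0.8453) = -0.6877, so φ₂ = -43.45°.
Δλ = atan2(sin θ sin δ cos φ₁, cos δ − sin φ₁ sin φ₂) = atan2(-0.0632, 0.4274) = -8.409°.
λ₂ = -179.706° − 8.409° = -188.12° → 171.88° after wrapping to (−180°, 180°].

-43.45°, 171.88°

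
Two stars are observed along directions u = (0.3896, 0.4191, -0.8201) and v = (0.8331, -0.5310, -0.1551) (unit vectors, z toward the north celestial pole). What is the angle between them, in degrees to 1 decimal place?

76.7°

u·v = 0.2292; |u| = 1.0000, |v| = 1.0000.
cos θ = (u·v)/(|u||v|) = 0.2292, so θ = 76.7°.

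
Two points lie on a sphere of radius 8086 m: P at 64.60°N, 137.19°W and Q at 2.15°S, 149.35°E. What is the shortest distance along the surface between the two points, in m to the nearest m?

Let φ₁ = 1.1275 rad, φ₂ = -0.0375 rad, and Δλ = -1.2821 rad.
Haversine: a = sin²(Δφ/2) + cos φ₁ cos φ₂ sin²(Δλ/2) = 0.3026 + (0.4289)(0.9993)(0.3577) = 0.45593.
Central angle c = 2·arcsin(√a) = 1.48255 rad.
Distance = R·c = 8086 × 1.4825 ≈ 11988 m.

11988 m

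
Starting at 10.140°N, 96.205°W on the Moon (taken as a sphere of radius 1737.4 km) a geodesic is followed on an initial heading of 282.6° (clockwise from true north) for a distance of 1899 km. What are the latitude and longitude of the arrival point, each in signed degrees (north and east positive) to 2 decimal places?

Angular distance δ = d/R = 1899/1737.4 = 1.09301 rad; initial bearing θ = 4.9323 rad.
sin φ₂ = sin φ₁ cos δ + cos φ₁ sin δ cos θ = (0.1761)(0.4598) + (0.9844)(0.8880)(0.2181) = 0.2716, so φ₂ = 15.76°.
Δλ = atan2(sin θ sin δ cos φ₁, cos δ − sin φ₁ sin φ₂) = atan2(-0.8531, 0.4120) = -64.222°.
λ₂ = -96.205° − 64.222° = -160.43°.

15.76°, -160.43°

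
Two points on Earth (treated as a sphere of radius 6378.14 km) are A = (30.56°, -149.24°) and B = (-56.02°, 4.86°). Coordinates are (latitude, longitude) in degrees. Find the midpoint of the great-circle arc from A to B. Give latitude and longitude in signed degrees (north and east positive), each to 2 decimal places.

-36.50°, -114.97°

Central angle δ = 2.5955 rad. Interpolating on the sphere with fraction f = 0.5:
P = [sin((1−f)δ)·A + sin(fδ)·B] / sin δ = 1.8541·A + 1.8541·B in Cartesian coordinates,
giving P = (-0.3394, -0.7287, -0.5948), i.e. latitude -36.50°, longitude -114.97°.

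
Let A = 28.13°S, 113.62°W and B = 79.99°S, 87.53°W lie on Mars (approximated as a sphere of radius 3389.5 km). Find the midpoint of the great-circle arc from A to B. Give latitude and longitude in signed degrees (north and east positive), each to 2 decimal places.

The central angle between A and B is δ = 0.9248 rad.
With f = 0.5, the slerp weights are sin((1−f)δ)/sin δ = 0.5587 and sin(fδ)/sin δ = 0.5587.
Weighted sum of the unit vectors: (0.5587)·(-0.3533,-0.8080,-0.4715) + (0.5587)·(0.0075,-0.1737,-0.9848) = (-0.1932, -0.5484, -0.8136).
Converting back: φ = atan2(z, √(x²+y²)) = -54.45°, λ = atan2(y, x) = -109.41°.

-54.45°, -109.41°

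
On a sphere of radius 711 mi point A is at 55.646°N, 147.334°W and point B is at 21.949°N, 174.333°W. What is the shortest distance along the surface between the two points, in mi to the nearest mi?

Let φ₁ = 0.9712 rad, φ₂ = 0.3831 rad, and Δλ = -0.4712 rad.
Haversine: a = sin²(Δφ/2) + cos φ₁ cos φ₂ sin²(Δλ/2) = 0.0840 + (0.5643)(0.9275)(0.0545) = 0.11253.
Central angle c = 2·arcsin(√a) = 0.68418 rad.
Distance = R·c = 711 × 0.6842 ≈ 486 mi.

486 mi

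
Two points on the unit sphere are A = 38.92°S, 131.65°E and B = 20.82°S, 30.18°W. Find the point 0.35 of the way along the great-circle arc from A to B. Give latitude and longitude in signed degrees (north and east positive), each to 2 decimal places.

-73.07°, 83.35°

Central angle δ = 2.0574 rad. Interpolating on the sphere with fraction f = 0.35:
P = [sin((1−f)δ)·A + sin(fδ)·B] / sin δ = 1.1006·A + 0.7461·B in Cartesian coordinates,
giving P = (0.0337, 0.2893, -0.9566), i.e. latitude -73.07°, longitude 83.35°.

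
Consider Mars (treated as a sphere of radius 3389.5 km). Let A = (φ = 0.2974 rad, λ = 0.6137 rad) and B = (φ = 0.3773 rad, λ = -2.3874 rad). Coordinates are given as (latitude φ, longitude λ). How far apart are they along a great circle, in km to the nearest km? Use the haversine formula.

8314 km

With latitudes φ₁ = 17.040°, φ₂ = 21.618° and longitude difference Δλ = -171.950°:
Haversine: a = sin²(Δφ/2) + cos φ₁ cos φ₂ sin²(Δλ/2) = 0.0016 + (0.9561)(0.9297)(0.9951) = 0.88607.
Central angle c = 2·arcsin(√a) = 2.45299 rad.
Distance = R·c = 3389.5 × 2.4530 ≈ 8314 km.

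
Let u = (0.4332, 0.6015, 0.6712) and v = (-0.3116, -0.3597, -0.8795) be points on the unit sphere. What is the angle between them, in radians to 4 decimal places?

u·v = -0.9417; |u| = 1.0000, |v| = 1.0000.
cos θ = (u·v)/(|u||v|) = -0.9417, so θ = 2.7984 rad.

2.7984 rad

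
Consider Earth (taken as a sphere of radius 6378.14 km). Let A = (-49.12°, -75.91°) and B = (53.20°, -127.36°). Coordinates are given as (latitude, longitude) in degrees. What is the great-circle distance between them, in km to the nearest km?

12375 km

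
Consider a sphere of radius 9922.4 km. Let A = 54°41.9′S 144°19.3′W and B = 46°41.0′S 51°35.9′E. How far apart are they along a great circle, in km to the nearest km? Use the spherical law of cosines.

Let φ₁ = -0.9547 rad, φ₂ = -0.8148 rad, and Δλ = -2.8637 rad.
cos c = sin φ₁ sin φ₂ + cos φ₁ cos φ₂ cos Δλ = (-0.8161)(-0.7276) + (0.5779)(0.6860)(-0.9616) = 0.21255,
so c = arccos(0.21255) = 1.35661 rad.
Distance = R·c = 9922.4 × 1.3566 ≈ 13461 km.

13461 km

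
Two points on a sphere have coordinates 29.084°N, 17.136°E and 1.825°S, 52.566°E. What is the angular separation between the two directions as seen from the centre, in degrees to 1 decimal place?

In radians: φ₁ = 0.5076, φ₂ = -0.0319, Δλ = 35.430° = 0.6184 rad.
cos c = sin φ₁ sin φ₂ + cos φ₁ cos φ₂ cos Δλ = (0.4861)(-0.0318) + (0.8739)(0.9995)(0.8148) = 0.69624,
so c = arccos(0.69624) = 0.80065 rad.
So the angular separation is 45.9°.

45.9°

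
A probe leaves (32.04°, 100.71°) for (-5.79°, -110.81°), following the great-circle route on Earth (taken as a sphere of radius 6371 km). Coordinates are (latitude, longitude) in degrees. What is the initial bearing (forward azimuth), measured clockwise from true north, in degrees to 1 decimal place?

Δλ = 148.480° = 2.5915 rad.
y = sin Δλ · cos φ₂ = (0.5228)(0.9949) = 0.5201
x = cos φ₁ sin φ₂ − sin φ₁ cos φ₂ cos Δλ = (0.8477)(-0.1009) − (0.5305)(0.9949)(-0.8525) = 0.3644
θ = atan2(y, x) = 54.98°, so the bearing is 55.0°.

55.0°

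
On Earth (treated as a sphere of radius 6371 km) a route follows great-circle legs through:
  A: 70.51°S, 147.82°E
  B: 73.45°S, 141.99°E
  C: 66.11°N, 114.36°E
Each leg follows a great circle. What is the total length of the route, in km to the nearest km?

16032 km

Leg A→B: central angle 0.0601 rad, distance 383.1 km.
Leg B→C: central angle 2.4563 rad, distance 15649.2 km.
Total: 383.1 + 15649.2 ≈ 16032 km.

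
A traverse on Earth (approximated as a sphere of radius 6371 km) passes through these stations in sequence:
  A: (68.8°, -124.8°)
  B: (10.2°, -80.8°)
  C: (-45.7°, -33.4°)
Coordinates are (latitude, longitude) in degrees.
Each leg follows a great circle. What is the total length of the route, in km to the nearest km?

15045 km

Leg A→B: central angle 1.1361 rad, distance 7238.2 km.
Leg B→C: central angle 1.2254 rad, distance 7807.3 km.
Total: 7238.2 + 7807.3 ≈ 15045 km.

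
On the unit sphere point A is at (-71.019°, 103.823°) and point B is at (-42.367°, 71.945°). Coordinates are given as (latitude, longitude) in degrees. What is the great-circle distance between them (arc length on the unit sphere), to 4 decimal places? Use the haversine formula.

0.5711

Let φ₁ = -1.2395 rad, φ₂ = -0.7394 rad, and Δλ = -0.5564 rad.
Haversine: a = sin²(Δφ/2) + cos φ₁ cos φ₂ sin²(Δλ/2) = 0.0612 + (0.3253)(0.7388)(0.0754) = 0.07935.
Central angle c = 2·arcsin(√a) = 0.57111 rad.
On the unit sphere the arc length equals the central angle: 0.5711.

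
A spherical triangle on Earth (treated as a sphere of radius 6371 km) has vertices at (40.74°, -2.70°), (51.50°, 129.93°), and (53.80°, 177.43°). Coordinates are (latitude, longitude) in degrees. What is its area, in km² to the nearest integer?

17025884 km²

Side lengths (central angles): a = 0.4951, b = 1.4916, c = 1.3783 rad; semiperimeter s = 1.6825.
By l'Huilier's theorem, tan(E/4) = √[tan(s/2) tan((s−a)/2) tan((s−b)/2) tan((s−c)/2)], giving spherical excess E = 0.4195 rad.
Area = E·R² = 0.4195 × (6371)² ≈ 17025884 km².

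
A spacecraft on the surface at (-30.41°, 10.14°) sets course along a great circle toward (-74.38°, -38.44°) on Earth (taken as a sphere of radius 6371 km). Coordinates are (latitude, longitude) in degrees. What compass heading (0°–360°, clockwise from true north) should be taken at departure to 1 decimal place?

195.3°

Δλ = -48.580° = -0.8479 rad.
y = sin Δλ · cos φ₂ = (-0.7499)(0.2693) = -0.2019
x = cos φ₁ sin φ₂ − sin φ₁ cos φ₂ cos Δλ = (0.8624)(-0.9631) − (-0.5062)(0.2693)(0.6616) = -0.7404
θ = atan2(y, x) = -164.75°; adding 360° gives 195.3°.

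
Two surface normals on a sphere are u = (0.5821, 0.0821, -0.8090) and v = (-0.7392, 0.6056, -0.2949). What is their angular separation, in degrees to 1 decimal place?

98.2°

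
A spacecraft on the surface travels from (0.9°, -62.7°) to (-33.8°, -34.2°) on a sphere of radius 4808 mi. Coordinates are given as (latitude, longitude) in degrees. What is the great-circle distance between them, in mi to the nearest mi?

3678 mi

Let φ₁ = 0.0157 rad, φ₂ = -0.5899 rad, and Δλ = 0.4974 rad.
cos c = sin φ₁ sin φ₂ + cos φ₁ cos φ₂ cos Δλ = (0.0157)(-0.5563) + (0.9999)(0.8310)(0.8788) = 0.72146,
so c = arccos(0.72146) = 0.76489 rad.
Distance = R·c = 4808 × 0.7649 ≈ 3678 mi.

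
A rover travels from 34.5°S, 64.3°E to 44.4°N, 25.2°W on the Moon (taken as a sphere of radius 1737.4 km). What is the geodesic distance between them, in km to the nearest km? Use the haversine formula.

In radians: φ₁ = -0.6021, φ₂ = 0.7749, Δλ = -89.500° = -1.5621 rad.
Haversine: a = sin²(Δφ/2) + cos φ₁ cos φ₂ sin²(Δλ/2) = 0.4037 + (0.8241)(0.7145)(0.4956) = 0.69558.
Central angle c = 2·arcsin(√a) = 1.97268 rad.
Distance = R·c = 1737.4 × 1.9727 ≈ 3427 km.

3427 km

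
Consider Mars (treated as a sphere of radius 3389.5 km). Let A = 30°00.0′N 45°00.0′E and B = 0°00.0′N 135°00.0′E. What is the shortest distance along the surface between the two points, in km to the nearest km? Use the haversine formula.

In radians: φ₁ = 0.5236, φ₂ = 0.0000, Δλ = 90.000° = 1.5708 rad.
Haversine: a = sin²(Δφ/2) + cos φ₁ cos φ₂ sin²(Δλ/2) = 0.0670 + (0.8660)(1.0000)(0.5000) = 0.50000.
Central angle c = 2·arcsin(√a) = 1.57080 rad.
Distance = R·c = 3389.5 × 1.5708 ≈ 5324 km.

5324 km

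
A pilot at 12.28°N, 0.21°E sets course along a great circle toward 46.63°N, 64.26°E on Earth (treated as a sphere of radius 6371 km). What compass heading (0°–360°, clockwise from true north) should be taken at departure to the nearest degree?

With φ₁ = 0.2143, φ₂ = 0.8138, Δλ = 1.1179 rad, the forward-azimuth formula gives
θ = atan2( sin Δλ cos φ₂ , cos φ₁ sin φ₂ − sin φ₁ cos φ₂ cos Δλ ) = atan2(0.6175, 0.6464) = 43.69°.
So the initial bearing is 44°.

44°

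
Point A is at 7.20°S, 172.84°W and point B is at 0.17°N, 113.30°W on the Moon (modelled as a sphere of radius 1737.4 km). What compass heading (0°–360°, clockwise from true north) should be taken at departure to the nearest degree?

86°

Δλ = 59.540° = 1.0392 rad.
y = sin Δλ · cos φ₂ = (0.8620)(1.0000) = 0.8620
x = cos φ₁ sin φ₂ − sin φ₁ cos φ₂ cos Δλ = (0.9921)(0.0030) − (-0.1253)(1.0000)(0.5069) = 0.0665
θ = atan2(y, x) = 85.59°, so the bearing is 86°.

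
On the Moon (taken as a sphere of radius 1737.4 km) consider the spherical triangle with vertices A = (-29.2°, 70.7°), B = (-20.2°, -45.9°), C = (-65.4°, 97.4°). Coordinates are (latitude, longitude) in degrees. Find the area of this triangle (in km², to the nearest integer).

2231522 km²

Side lengths (central angles): a = 1.5701, b = 0.6948, c = 1.7705 rad; semiperimeter s = 2.0177.
By l'Huilier's theorem, tan(E/4) = √[tan(s/2) tan((s−a)/2) tan((s−b)/2) tan((s−c)/2)], giving spherical excess E = 0.7393 rad.
Area = E·R² = 0.7393 × (1737.4)² ≈ 2231522 km².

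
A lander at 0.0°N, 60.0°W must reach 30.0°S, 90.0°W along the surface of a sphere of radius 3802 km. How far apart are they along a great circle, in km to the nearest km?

Let φ₁ = 0.0000 rad, φ₂ = -0.5236 rad, and Δλ = -0.5236 rad.
Haversine: a = sin²(Δφ/2) + cos φ₁ cos φ₂ sin²(Δλ/2) = 0.0670 + (1.0000)(0.8660)(0.0670) = 0.12500.
Central angle c = 2·arcsin(√a) = 0.72273 rad.
Distance = R·c = 3802 × 0.7227 ≈ 2748 km.

2748 km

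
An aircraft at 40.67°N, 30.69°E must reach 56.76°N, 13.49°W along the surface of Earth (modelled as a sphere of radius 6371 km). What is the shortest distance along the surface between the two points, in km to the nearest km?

Let φ₁ = 0.7098 rad, φ₂ = 0.9906 rad, and Δλ = -0.7711 rad.
cos c = sin φ₁ sin φ₂ + cos φ₁ cos φ₂ cos Δλ = (0.6517)(0.8364) + (0.7585)(0.5481)(0.7172) = 0.84323,
so c = arccos(0.84323) = 0.56753 rad.
Distance = R·c = 6371 × 0.5675 ≈ 3616 km.

3616 km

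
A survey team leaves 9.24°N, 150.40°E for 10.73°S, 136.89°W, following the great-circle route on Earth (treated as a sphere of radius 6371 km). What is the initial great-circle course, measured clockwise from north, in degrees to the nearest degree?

104°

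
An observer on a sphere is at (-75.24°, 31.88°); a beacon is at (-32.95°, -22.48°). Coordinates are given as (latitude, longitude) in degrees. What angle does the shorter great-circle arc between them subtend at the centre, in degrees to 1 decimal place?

49.4°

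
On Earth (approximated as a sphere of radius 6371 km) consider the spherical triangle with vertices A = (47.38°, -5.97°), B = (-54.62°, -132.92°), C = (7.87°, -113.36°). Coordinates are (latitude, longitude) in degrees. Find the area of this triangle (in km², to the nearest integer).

Side lengths (central angles): a = 1.1276, b = 1.6707, c = 2.5601 rad; semiperimeter s = 2.6792.
By l'Huilier's theorem, tan(E/4) = √[tan(s/2) tan((s−a)/2) tan((s−b)/2) tan((s−c)/2)], giving spherical excess E = 1.4185 rad.
Area = E·R² = 1.4185 × (6371)² ≈ 57576493 km².

57576493 km²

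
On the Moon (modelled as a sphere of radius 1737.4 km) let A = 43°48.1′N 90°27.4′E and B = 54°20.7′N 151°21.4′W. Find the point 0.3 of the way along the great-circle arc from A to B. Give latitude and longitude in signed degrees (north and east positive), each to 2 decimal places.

59.29°, 112.79°

Central angle δ = 1.1986 rad. Interpolating on the sphere with fraction f = 0.3:
P = [sin((1−f)δ)·A + sin(fδ)·B] / sin δ = 0.7987·A + 0.3777·B in Cartesian coordinates,
giving P = (-0.1978, 0.4709, 0.8597), i.e. latitude 59.29°, longitude 112.79°.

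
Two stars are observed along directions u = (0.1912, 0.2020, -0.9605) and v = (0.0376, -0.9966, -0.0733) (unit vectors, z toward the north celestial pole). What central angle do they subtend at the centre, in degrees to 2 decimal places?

97.11°

u·v = -0.1237; |u| = 1.0000, |v| = 1.0000.
cos θ = (u·v)/(|u||v|) = -0.1237, so θ = 97.11°.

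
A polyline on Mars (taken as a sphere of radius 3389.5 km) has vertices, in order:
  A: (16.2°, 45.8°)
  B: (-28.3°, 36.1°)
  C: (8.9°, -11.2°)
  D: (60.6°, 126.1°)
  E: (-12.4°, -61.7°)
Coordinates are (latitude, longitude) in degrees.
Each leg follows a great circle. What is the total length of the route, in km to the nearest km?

20033 km

Leg A→B: central angle 0.7938 rad, distance 2690.5 km.
Leg B→C: central angle 1.0280 rad, distance 3484.3 km.
Leg C→D: central angle 1.7943 rad, distance 6081.8 km.
Leg D→E: central angle 2.2944 rad, distance 7776.9 km.
Total: 2690.5 + 3484.3 + 6081.8 + 7776.9 ≈ 20033 km.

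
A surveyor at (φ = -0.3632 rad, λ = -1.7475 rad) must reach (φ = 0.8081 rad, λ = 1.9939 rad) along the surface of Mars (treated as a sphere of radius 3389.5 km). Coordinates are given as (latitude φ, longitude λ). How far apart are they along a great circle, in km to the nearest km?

8411 km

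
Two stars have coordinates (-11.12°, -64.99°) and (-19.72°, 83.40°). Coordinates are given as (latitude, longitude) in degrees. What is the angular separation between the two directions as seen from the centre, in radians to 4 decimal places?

In radians: φ₁ = -0.1941, φ₂ = -0.3442, Δλ = 148.390° = 2.5899 rad.
Haversine: a = sin²(Δφ/2) + cos φ₁ cos φ₂ sin²(Δλ/2) = 0.0056 + (0.9812)(0.9414)(0.9258) = 0.86078.
Central angle c = 2·arcsin(√a) = 2.37685 rad.
So the angular separation is 2.3769 rad.

2.3769 rad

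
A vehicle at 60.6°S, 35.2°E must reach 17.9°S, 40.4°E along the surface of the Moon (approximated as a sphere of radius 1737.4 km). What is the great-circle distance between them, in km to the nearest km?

1300 km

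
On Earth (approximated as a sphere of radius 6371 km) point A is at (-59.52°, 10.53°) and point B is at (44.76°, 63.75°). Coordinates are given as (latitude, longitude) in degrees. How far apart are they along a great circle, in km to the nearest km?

12568 km

In radians: φ₁ = -1.0388, φ₂ = 0.7812, Δλ = 53.220° = 0.9289 rad.
cos c = sin φ₁ sin φ₂ + cos φ₁ cos φ₂ cos Δλ = (-0.8618)(0.7041) + (0.5072)(0.7101)(0.5987) = -0.39118,
so c = arccos(-0.39118) = 1.97271 rad.
Distance = R·c = 6371 × 1.9727 ≈ 12568 km.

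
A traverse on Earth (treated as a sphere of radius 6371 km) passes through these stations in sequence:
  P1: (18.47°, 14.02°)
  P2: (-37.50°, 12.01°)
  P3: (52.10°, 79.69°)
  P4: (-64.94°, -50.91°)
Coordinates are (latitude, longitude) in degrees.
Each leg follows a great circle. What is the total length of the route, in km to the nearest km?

Leg P1→P2: central angle 0.9774 rad, distance 6227.1 km.
Leg P2→P3: central angle 1.8705 rad, distance 11917.2 km.
Leg P3→P4: central angle 2.6554 rad, distance 16917.7 km.
Total: 6227.1 + 11917.2 + 16917.7 ≈ 35062 km.

35062 km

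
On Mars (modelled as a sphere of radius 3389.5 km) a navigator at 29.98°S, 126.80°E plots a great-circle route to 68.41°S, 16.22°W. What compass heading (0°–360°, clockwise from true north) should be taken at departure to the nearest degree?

193°

Δλ = -143.020° = -2.4962 rad.
y = sin Δλ · cos φ₂ = (-0.6015)(0.3680) = -0.2213
x = cos φ₁ sin φ₂ − sin φ₁ cos φ₂ cos Δλ = (0.8662)(-0.9298) − (-0.4997)(0.3680)(-0.7988) = -0.9523
θ = atan2(y, x) = -166.92°; adding 360° gives 193°.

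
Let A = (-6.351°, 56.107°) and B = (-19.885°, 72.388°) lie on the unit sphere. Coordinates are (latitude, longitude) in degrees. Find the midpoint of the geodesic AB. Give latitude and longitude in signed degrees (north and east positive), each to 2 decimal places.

-13.25°, 64.02°

Central angle δ = 0.3632 rad. Interpolating on the sphere with fraction f = 0.5:
P = [sin((1−f)δ)·A + sin(fδ)·B] / sin δ = 0.5084·A + 0.5084·B in Cartesian coordinates,
giving P = (0.4264, 0.8750, -0.2291), i.e. latitude -13.25°, longitude 64.02°.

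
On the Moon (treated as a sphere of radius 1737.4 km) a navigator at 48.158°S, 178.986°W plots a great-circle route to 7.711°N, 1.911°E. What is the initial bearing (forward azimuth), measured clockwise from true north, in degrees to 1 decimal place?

181.4°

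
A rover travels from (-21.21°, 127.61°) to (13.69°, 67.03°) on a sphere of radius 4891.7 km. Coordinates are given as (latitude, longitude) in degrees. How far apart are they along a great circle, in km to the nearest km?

With latitudes φ₁ = -21.210°, φ₂ = 13.690° and longitude difference Δλ = -60.580°:
cos c = sin φ₁ sin φ₂ + cos φ₁ cos φ₂ cos Δλ = (-0.3618)(0.2367) + (0.9323)(0.9716)(0.4912) = 0.35930,
so c = arccos(0.35930) = 1.20328 rad.
Distance = R·c = 4891.7 × 1.2033 ≈ 5886 km.

5886 km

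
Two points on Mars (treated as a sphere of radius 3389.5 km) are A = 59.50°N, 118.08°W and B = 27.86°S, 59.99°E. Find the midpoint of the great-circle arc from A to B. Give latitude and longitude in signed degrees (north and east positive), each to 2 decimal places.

Central angle δ = 2.5889 rad. Interpolating on the sphere with fraction f = 0.5:
P = [sin((1−f)δ)·A + sin(fδ)·B] / sin δ = 1.8325·A + 1.8325·B in Cartesian coordinates,
giving P = (0.3725, 0.5823, 0.7226), i.e. latitude 46.27°, longitude 57.39°.

46.27°, 57.39°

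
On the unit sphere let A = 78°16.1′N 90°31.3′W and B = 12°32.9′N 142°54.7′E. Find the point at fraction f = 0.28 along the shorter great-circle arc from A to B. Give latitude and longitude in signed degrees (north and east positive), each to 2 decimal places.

The central angle between A and B is δ = 1.4762 rad.
With f = 0.28, the slerp weights are sin((1−f)δ)/sin δ = 0.8777 and sin(fδ)/sin δ = 0.4035.
Weighted sum of the unit vectors: (0.8777)·(-0.0019,-0.2033,0.9791) + (0.4035)·(-0.7787,0.5886,0.2173) = (-0.3158, 0.0590, 0.9470).
Converting back: φ = atan2(z, √(x²+y²)) = 71.26°, λ = atan2(y, x) = 169.41°.

71.26°, 169.41°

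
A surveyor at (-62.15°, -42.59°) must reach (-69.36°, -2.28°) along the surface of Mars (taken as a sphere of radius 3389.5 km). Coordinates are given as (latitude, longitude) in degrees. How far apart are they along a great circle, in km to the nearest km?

In radians: φ₁ = -1.0847, φ₂ = -1.2106, Δλ = 40.310° = 0.7035 rad.
Haversine: a = sin²(Δφ/2) + cos φ₁ cos φ₂ sin²(Δλ/2) = 0.0040 + (0.4672)(0.3525)(0.1187) = 0.02350.
Central angle c = 2·arcsin(√a) = 0.30783 rad.
Distance = R·c = 3389.5 × 0.3078 ≈ 1043 km.

1043 km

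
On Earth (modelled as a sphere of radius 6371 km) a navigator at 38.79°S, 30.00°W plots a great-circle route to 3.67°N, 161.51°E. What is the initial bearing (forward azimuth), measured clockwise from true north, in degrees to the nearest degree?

199°

Δλ = -168.490° = -2.9407 rad.
y = sin Δλ · cos φ₂ = (-0.1995)(0.9979) = -0.1991
x = cos φ₁ sin φ₂ − sin φ₁ cos φ₂ cos Δλ = (0.7794)(0.0640) − (-0.6265)(0.9979)(-0.9799) = -0.5627
θ = atan2(y, x) = -160.51°; adding 360° gives 199°.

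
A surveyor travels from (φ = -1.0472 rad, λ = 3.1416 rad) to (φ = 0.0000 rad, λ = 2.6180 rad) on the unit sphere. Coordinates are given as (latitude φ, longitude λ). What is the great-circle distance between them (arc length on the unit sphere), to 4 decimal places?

With latitudes φ₁ = -60.000°, φ₂ = 0.000° and longitude difference Δλ = -30.000°:
cos c = sin φ₁ sin φ₂ + cos φ₁ cos φ₂ cos Δλ = (-0.8660)(0.0000) + (0.5000)(1.0000)(0.8660) = 0.43301,
so c = arccos(0.43301) = 1.12297 rad.
On the unit sphere the arc length equals the central angle: 1.1230.

1.1230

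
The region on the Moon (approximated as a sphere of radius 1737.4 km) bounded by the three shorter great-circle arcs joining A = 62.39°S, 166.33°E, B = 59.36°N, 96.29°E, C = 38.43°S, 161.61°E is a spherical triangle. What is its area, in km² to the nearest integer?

1091910 km²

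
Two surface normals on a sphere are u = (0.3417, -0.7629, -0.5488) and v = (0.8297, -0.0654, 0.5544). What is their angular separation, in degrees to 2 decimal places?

88.33°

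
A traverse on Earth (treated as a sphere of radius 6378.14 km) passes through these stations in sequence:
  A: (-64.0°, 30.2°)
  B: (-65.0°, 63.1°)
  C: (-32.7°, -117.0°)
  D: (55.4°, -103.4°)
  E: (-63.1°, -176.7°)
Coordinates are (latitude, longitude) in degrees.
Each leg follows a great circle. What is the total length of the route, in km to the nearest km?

35235 km

Leg A→B: central angle 0.2450 rad, distance 1562.7 km.
Leg B→C: central angle 1.4364 rad, distance 9161.6 km.
Leg C→D: central angle 1.5510 rad, distance 9892.7 km.
Leg D→E: central angle 2.2919 rad, distance 14618.3 km.
Total: 1562.7 + 9161.6 + 9892.7 + 14618.3 ≈ 35235 km.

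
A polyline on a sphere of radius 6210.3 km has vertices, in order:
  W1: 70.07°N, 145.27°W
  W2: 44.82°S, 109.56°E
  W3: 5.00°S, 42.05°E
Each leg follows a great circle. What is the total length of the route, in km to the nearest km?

Leg W1→W2: central angle 2.3832 rad, distance 14800.4 km.
Leg W2→W3: central angle 1.2327 rad, distance 7655.2 km.
Total: 14800.4 + 7655.2 ≈ 22456 km.

22456 km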